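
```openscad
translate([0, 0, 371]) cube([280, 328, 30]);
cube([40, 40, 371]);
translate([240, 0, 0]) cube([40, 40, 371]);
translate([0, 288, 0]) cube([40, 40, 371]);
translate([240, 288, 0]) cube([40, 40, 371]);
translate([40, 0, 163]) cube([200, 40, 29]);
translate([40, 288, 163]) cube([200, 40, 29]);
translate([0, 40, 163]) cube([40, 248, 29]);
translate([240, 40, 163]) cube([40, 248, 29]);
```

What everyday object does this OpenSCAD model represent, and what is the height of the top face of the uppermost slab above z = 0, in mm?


A stool. The seat height is 401 mm.

A 280×328×30 slab at z = 371 on four corner posts — a stool. The seat top is 371 + 30 = 401 mm.


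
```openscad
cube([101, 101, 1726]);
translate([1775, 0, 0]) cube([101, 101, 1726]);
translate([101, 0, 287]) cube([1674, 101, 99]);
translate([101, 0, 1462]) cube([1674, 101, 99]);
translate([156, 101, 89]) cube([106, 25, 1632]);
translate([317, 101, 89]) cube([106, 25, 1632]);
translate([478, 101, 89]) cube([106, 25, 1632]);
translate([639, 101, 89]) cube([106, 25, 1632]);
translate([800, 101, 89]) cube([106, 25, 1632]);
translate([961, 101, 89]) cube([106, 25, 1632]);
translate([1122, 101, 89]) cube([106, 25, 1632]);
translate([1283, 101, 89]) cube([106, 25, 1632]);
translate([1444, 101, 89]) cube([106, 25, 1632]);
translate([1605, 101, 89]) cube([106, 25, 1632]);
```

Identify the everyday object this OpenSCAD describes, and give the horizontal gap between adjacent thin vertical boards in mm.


A fence section. The picket gap is 55 mm.

Two posts, two rails, 10 pickets — a fence section. Span 1674 mm holds 10 pickets of 106 mm with 11 equal gaps: ⌊(1674 − 10·106) / 11⌋ = 55 mm.


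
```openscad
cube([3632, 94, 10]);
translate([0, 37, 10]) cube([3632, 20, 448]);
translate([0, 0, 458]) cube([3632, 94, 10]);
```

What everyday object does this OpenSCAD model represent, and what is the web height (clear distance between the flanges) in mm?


An I-beam. The web height is 448 mm.

Two wide flanges with a thin centred web — an I-beam. Overall 468 mm minus two 10 mm flanges gives a web of 468 − 2·10 = 448 mm.


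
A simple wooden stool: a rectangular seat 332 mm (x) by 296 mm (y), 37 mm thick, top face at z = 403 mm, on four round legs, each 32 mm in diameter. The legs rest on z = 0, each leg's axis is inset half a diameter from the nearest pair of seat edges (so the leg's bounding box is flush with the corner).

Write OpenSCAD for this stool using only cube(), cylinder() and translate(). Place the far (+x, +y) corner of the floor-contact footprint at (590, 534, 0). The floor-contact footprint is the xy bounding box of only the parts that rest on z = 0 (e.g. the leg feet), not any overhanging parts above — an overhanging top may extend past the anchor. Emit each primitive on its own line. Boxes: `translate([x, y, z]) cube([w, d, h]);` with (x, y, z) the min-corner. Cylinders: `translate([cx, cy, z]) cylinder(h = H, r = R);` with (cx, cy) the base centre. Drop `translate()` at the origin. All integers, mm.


// leg_h = 403 - 37 = 366
translate([258, 238, 366]) cube([332, 296, 37]);
translate([274, 254, 0]) cylinder(h = 366, r = 16);
translate([574, 254, 0]) cylinder(h = 366, r = 16);
translate([274, 518, 0]) cylinder(h = 366, r = 16);
translate([574, 518, 0]) cylinder(h = 366, r = 16);


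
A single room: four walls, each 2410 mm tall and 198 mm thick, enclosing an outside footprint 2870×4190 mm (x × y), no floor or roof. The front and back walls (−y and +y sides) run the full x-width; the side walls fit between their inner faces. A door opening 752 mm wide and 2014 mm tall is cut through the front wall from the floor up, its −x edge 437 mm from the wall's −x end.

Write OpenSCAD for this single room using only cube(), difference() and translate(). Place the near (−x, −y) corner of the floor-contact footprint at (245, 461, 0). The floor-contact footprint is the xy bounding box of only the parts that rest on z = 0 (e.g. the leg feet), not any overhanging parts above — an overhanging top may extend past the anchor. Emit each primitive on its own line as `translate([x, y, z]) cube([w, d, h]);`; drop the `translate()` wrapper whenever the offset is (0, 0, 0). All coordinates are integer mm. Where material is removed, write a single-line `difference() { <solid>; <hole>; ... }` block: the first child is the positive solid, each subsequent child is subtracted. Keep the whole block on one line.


difference() { translate([245, 461, 0]) cube([2870, 198, 2410]); translate([682, 461, 0]) cube([752, 198, 2014]); }
translate([245, 4453, 0]) cube([2870, 198, 2410]);
translate([245, 659, 0]) cube([198, 3794, 2410]);
translate([2917, 659, 0]) cube([198, 3794, 2410]);


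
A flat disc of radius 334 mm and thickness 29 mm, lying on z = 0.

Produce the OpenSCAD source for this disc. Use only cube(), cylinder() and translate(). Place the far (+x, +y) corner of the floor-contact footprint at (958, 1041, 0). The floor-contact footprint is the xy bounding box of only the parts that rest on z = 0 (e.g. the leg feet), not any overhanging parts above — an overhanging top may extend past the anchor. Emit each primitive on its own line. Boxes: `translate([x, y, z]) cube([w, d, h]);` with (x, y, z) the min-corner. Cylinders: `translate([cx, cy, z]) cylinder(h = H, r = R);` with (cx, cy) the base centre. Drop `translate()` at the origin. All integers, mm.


translate([624, 707, 0]) cylinder(h = 29, r = 334);


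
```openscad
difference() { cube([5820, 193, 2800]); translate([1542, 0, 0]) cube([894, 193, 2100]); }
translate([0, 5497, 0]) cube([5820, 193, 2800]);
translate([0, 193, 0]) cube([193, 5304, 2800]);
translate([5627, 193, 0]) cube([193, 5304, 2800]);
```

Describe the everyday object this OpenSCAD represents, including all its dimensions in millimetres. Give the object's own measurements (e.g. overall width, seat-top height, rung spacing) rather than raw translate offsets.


A single room: four walls, each 2800 mm tall and 193 mm thick, enclosing an outside footprint 5820×5690 mm (x × y), no floor or roof. The front and back walls (−y and +y sides) run the full x-width; the side walls fit between their inner faces. A door opening 894 mm wide and 2100 mm tall is cut through the front wall from the floor up, its −x edge 1542 mm from the wall's −x end.


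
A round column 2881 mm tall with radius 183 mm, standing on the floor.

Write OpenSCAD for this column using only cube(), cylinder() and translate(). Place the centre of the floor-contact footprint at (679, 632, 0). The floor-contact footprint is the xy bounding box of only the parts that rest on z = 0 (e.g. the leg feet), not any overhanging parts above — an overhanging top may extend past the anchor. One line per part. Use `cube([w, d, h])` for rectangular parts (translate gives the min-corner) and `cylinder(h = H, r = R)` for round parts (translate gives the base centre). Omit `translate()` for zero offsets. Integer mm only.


translate([679, 632, 0]) cylinder(h = 2881, r = 183);


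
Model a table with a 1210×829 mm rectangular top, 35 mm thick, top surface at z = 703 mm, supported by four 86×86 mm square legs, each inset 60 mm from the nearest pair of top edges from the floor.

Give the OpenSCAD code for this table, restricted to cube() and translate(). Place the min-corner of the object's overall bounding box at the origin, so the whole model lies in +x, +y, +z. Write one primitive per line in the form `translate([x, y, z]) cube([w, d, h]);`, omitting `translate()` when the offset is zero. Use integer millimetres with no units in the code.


// leg_h = 703 - 35 = 668
translate([0, 0, 668]) cube([1210, 829, 35]);
translate([60, 60, 0]) cube([86, 86, 668]);
translate([1064, 60, 0]) cube([86, 86, 668]);
translate([60, 683, 0]) cube([86, 86, 668]);
translate([1064, 683, 0]) cube([86, 86, 668]);


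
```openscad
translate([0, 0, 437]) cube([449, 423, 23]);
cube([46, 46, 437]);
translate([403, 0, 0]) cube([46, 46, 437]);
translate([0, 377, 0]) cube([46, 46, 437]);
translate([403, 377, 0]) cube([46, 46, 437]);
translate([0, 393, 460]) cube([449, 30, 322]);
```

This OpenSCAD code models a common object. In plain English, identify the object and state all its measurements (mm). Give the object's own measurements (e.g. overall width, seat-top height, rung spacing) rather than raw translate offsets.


A chair. The seat is a 449×423×23 mm slab with its top at z = 460 mm, on four 46×46 mm corner legs (flush with the seat edges, standing on z = 0). A flat backrest 30 mm thick, 322 mm tall, spans the full seat width and rises from the seat top along its +y edge, rear face flush with the rear of the seat.


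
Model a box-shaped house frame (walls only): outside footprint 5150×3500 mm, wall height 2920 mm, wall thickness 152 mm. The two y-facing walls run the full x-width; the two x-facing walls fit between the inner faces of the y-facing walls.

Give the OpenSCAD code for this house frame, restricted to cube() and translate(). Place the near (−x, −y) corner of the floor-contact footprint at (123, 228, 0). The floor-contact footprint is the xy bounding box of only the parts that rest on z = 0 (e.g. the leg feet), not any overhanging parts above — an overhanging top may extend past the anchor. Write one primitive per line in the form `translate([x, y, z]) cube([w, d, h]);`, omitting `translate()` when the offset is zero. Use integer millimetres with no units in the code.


translate([123, 228, 0]) cube([5150, 152, 2920]);
translate([123, 3576, 0]) cube([5150, 152, 2920]);
translate([123, 380, 0]) cube([152, 3196, 2920]);
translate([5121, 380, 0]) cube([152, 3196, 2920]);


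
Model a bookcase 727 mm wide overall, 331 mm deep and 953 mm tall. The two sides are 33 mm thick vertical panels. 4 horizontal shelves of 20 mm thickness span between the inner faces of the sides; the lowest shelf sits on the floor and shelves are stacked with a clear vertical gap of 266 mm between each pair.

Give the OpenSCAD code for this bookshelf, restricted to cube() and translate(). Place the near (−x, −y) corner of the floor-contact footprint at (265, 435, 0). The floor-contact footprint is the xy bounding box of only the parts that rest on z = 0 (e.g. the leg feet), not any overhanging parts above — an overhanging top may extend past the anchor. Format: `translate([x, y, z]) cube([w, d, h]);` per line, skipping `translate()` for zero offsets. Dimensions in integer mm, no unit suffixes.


translate([265, 435, 0]) cube([33, 331, 953]);
translate([959, 435, 0]) cube([33, 331, 953]);
translate([298, 435, 0]) cube([661, 331, 20]);
translate([298, 435, 286]) cube([661, 331, 20]);
translate([298, 435, 572]) cube([661, 331, 20]);
translate([298, 435, 858]) cube([661, 331, 20]);


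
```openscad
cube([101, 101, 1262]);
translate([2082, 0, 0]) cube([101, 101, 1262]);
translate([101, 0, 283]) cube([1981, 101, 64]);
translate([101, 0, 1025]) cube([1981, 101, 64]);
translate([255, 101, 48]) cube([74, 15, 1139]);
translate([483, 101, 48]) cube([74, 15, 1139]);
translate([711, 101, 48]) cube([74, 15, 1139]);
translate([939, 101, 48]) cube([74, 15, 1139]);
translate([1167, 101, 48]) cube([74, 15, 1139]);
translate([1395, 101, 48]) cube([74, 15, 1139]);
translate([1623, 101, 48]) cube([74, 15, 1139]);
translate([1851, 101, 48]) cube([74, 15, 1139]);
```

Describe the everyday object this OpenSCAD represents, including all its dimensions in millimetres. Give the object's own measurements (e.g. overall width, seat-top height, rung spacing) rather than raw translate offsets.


A fence section. Two 101×101 mm posts, 1262 mm tall, stand on the floor with a clear span of 1981 mm between their inner faces. Two horizontal rails of 101×64 mm section span the gap between the posts with their undersides at z = 283 mm and z = 1025 mm, flush with the posts' −y face. 8 pickets, each 74 mm wide, 15 mm thick and 1139 mm tall, are fixed to the +y face of the rails with their bottoms at z = 48 mm, spaced across the span with a 154 mm gap after the −x post and between neighbouring pickets, with 157 mm left before the +x post.


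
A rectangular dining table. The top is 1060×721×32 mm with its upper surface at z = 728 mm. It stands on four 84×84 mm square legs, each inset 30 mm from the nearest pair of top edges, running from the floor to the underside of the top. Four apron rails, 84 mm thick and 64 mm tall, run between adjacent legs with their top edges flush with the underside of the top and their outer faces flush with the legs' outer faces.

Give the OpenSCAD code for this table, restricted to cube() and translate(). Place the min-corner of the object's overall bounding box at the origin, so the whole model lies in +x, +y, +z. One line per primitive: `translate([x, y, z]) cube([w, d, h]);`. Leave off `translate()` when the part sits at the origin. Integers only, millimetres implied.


translate([0, 0, 696]) cube([1060, 721, 32]);
translate([30, 30, 0]) cube([84, 84, 696]);
translate([946, 30, 0]) cube([84, 84, 696]);
translate([30, 607, 0]) cube([84, 84, 696]);
translate([946, 607, 0]) cube([84, 84, 696]);
translate([114, 30, 632]) cube([832, 84, 64]);
translate([114, 607, 632]) cube([832, 84, 64]);
translate([30, 114, 632]) cube([84, 493, 64]);
translate([946, 114, 632]) cube([84, 493, 64]);


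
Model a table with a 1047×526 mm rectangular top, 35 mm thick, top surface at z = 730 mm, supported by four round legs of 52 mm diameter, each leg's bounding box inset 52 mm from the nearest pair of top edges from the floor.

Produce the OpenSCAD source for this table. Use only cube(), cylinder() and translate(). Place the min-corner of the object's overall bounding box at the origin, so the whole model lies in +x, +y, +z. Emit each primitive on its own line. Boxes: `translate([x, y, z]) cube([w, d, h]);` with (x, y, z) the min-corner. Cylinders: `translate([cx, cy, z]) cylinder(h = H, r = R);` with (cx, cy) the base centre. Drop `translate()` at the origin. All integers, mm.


translate([0, 0, 695]) cube([1047, 526, 35]);
translate([78, 78, 0]) cylinder(h = 695, r = 26);
translate([969, 78, 0]) cylinder(h = 695, r = 26);
translate([78, 448, 0]) cylinder(h = 695, r = 26);
translate([969, 448, 0]) cylinder(h = 695, r = 26);


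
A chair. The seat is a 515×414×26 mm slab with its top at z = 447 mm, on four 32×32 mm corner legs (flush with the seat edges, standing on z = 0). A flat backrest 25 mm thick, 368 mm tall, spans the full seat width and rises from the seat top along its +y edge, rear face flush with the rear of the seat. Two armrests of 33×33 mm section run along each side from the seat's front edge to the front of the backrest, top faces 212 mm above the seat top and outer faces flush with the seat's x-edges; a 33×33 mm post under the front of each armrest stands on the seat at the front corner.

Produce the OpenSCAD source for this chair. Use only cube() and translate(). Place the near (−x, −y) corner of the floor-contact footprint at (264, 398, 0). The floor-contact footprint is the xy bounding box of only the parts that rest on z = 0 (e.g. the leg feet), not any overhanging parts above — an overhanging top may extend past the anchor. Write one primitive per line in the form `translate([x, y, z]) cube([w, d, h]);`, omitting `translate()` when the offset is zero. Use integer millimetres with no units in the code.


translate([264, 398, 421]) cube([515, 414, 26]);
translate([264, 398, 0]) cube([32, 32, 421]);
translate([747, 398, 0]) cube([32, 32, 421]);
translate([264, 780, 0]) cube([32, 32, 421]);
translate([747, 780, 0]) cube([32, 32, 421]);
translate([264, 787, 447]) cube([515, 25, 368]);
translate([264, 398, 626]) cube([33, 389, 33]);
translate([746, 398, 626]) cube([33, 389, 33]);
translate([264, 398, 447]) cube([33, 33, 179]);
translate([746, 398, 447]) cube([33, 33, 179]);


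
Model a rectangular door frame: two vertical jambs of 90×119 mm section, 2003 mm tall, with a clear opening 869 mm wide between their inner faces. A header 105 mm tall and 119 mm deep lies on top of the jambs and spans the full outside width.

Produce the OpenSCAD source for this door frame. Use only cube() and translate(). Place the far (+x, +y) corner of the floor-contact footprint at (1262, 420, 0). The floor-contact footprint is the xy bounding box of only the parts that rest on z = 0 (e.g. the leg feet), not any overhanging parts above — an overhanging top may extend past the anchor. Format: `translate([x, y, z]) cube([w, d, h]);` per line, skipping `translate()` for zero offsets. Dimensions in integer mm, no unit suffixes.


translate([213, 301, 0]) cube([90, 119, 2003]);
translate([1172, 301, 0]) cube([90, 119, 2003]);
translate([213, 301, 2003]) cube([1049, 119, 105]);


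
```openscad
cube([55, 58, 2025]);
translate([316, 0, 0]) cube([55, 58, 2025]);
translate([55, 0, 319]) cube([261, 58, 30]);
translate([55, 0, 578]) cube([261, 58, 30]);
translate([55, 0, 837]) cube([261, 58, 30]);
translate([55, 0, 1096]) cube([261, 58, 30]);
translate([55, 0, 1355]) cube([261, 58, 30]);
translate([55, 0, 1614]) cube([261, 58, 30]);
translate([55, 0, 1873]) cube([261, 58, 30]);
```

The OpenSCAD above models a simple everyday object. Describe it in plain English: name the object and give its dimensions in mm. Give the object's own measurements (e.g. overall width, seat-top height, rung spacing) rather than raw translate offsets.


A straight ladder. Two 55×58 mm vertical rails, 2025 mm tall, stand 371 mm apart (outside-to-outside) with their front faces coplanar on the −y side. 7 rungs, each 58 mm deep and 30 mm tall, span between the inner faces of the rails, front faces flush with the rails. The lowest rung's underside is at z = 319 mm and rungs are spaced 259 mm apart (underside to underside).


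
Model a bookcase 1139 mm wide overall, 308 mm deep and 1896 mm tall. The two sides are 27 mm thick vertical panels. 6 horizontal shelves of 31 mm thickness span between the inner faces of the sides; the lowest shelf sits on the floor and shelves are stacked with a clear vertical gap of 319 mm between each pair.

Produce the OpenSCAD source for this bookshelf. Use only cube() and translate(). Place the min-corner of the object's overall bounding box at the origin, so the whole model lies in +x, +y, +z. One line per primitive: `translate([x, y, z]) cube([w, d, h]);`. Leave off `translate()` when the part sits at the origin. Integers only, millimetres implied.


cube([27, 308, 1896]);
translate([1112, 0, 0]) cube([27, 308, 1896]);
translate([27, 0, 0]) cube([1085, 308, 31]);
translate([27, 0, 350]) cube([1085, 308, 31]);
translate([27, 0, 700]) cube([1085, 308, 31]);
translate([27, 0, 1050]) cube([1085, 308, 31]);
translate([27, 0, 1400]) cube([1085, 308, 31]);
translate([27, 0, 1750]) cube([1085, 308, 31]);


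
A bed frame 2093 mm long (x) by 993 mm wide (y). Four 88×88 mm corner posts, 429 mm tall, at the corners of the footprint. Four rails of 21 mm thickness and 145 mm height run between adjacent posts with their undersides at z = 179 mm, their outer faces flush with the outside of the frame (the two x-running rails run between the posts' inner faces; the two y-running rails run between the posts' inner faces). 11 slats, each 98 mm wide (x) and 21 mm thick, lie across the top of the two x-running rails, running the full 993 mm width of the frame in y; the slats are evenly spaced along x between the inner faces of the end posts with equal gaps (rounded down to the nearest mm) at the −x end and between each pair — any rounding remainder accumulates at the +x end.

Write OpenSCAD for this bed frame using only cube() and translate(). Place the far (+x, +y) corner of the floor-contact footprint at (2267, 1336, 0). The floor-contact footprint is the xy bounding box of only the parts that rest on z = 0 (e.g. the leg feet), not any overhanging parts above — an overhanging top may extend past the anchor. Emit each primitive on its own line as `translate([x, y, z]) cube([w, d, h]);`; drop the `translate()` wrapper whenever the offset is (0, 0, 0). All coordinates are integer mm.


// slat z = rail_z + rail_h = 179 + 145 = 324
// slat gap = ⌊(1917 − 11·98) / 12⌋ = 69
translate([174, 343, 0]) cube([88, 88, 429]);
translate([174, 1248, 0]) cube([88, 88, 429]);
translate([2179, 343, 0]) cube([88, 88, 429]);
translate([2179, 1248, 0]) cube([88, 88, 429]);
translate([262, 343, 179]) cube([1917, 21, 145]);
translate([262, 1315, 179]) cube([1917, 21, 145]);
translate([174, 431, 179]) cube([21, 817, 145]);
translate([2246, 431, 179]) cube([21, 817, 145]);
translate([331, 343, 324]) cube([98, 993, 21]);
translate([498, 343, 324]) cube([98, 993, 21]);
translate([665, 343, 324]) cube([98, 993, 21]);
translate([832, 343, 324]) cube([98, 993, 21]);
translate([999, 343, 324]) cube([98, 993, 21]);
translate([1166, 343, 324]) cube([98, 993, 21]);
translate([1333, 343, 324]) cube([98, 993, 21]);
translate([1500, 343, 324]) cube([98, 993, 21]);
translate([1667, 343, 324]) cube([98, 993, 21]);
translate([1834, 343, 324]) cube([98, 993, 21]);
translate([2001, 343, 324]) cube([98, 993, 21]);


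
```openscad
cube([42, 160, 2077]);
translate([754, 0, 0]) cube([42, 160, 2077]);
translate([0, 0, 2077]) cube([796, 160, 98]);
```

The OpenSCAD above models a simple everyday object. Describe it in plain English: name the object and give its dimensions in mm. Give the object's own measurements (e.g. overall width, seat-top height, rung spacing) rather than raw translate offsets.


A door frame. The clear opening is 712 mm wide and 2077 mm high. Two 42 mm wide jambs, 160 mm deep, stand either side of the opening from the floor to the top of the opening. A 98 mm thick head sits across the top of both jambs, spanning the full outside width of the frame.


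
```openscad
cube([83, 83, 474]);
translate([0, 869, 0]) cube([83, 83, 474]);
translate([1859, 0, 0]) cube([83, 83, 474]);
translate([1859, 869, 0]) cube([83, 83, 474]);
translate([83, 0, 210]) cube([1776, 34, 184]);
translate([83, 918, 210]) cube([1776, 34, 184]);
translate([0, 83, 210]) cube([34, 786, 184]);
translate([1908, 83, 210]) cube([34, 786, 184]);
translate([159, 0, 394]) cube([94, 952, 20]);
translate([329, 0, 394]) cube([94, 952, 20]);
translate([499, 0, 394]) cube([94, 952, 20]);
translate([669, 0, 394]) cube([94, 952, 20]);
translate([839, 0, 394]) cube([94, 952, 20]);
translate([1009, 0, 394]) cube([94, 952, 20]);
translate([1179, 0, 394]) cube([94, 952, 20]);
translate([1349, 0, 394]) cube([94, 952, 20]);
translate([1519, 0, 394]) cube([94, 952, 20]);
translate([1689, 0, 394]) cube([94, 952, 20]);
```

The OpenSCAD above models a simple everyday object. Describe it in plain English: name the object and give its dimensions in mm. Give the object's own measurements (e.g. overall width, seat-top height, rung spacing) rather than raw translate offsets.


A bed frame 1942 mm long (x) by 952 mm wide (y). Four 83×83 mm corner posts, 474 mm tall, at the corners of the footprint. Four rails of 34 mm thickness and 184 mm height run between adjacent posts with their undersides at z = 210 mm, their outer faces flush with the outside of the frame (the two x-running rails run between the posts' inner faces; the two y-running rails run between the posts' inner faces). 10 slats, each 94 mm wide (x) and 20 mm thick, lie across the top of the two x-running rails, running the full 952 mm width of the frame in y; along x they sit between the end posts with a 76 mm gap after the −x posts and between neighbouring slats and before the +x posts.


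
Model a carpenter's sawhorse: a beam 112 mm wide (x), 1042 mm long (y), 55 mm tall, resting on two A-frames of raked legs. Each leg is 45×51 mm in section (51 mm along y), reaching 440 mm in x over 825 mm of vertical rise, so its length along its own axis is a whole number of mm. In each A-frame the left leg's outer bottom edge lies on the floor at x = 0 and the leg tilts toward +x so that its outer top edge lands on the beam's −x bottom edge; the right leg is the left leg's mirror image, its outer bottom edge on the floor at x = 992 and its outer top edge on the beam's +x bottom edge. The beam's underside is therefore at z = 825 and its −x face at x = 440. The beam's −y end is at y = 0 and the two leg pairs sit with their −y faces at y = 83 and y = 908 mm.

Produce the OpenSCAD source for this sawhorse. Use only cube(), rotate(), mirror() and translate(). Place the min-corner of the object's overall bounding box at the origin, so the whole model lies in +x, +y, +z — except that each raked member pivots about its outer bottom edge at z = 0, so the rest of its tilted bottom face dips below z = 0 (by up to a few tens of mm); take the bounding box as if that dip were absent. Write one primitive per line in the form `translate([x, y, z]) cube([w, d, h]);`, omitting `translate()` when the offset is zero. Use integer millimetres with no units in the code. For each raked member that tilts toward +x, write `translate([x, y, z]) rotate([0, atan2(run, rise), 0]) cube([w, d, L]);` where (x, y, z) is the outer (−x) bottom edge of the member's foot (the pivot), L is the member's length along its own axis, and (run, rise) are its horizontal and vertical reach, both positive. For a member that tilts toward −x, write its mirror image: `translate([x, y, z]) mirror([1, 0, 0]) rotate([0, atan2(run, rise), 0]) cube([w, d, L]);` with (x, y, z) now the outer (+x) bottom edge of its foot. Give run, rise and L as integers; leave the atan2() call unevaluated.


// leg length = √(440² + 825²) = 935
// right-leg outer foot x = 2·440 + 112 = 992
// beam min-corner = (440, 0, 825)
translate([440, 0, 825]) cube([112, 1042, 55]);
translate([0, 83, 0]) rotate([0, atan2(440, 825), 0]) cube([45, 51, 935]);
translate([992, 83, 0]) mirror([1, 0, 0]) rotate([0, atan2(440, 825), 0]) cube([45, 51, 935]);
translate([0, 908, 0]) rotate([0, atan2(440, 825), 0]) cube([45, 51, 935]);
translate([992, 908, 0]) mirror([1, 0, 0]) rotate([0, atan2(440, 825), 0]) cube([45, 51, 935]);


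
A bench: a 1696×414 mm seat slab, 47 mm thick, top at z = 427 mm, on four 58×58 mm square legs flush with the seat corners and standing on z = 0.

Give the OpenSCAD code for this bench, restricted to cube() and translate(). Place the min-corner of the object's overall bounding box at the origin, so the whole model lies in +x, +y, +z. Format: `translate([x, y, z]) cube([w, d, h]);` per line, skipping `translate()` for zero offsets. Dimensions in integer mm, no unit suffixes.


translate([0, 0, 380]) cube([1696, 414, 47]);
cube([58, 58, 380]);
translate([0, 356, 0]) cube([58, 58, 380]);
translate([1638, 0, 0]) cube([58, 58, 380]);
translate([1638, 356, 0]) cube([58, 58, 380]);


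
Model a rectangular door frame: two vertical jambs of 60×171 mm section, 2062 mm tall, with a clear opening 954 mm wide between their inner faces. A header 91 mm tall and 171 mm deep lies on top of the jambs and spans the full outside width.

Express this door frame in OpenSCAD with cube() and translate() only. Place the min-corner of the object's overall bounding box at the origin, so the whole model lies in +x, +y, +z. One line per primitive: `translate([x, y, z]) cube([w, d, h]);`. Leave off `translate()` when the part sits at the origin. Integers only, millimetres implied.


cube([60, 171, 2062]);
translate([1014, 0, 0]) cube([60, 171, 2062]);
translate([0, 0, 2062]) cube([1074, 171, 91]);


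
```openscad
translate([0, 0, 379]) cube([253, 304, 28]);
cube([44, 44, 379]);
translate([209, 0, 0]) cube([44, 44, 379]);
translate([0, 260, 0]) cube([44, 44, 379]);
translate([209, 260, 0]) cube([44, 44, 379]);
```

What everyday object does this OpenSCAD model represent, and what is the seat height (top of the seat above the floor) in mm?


A stool. The seat height is 407 mm.

A 253×304×28 slab at z = 379 on four corner posts — a stool. The seat top is 379 + 28 = 407 mm.


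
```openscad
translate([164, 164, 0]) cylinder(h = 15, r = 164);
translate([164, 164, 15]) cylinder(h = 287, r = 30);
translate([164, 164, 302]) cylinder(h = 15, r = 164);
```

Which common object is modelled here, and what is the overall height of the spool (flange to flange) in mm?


A spool. The overall height is 317 mm.

Three coaxial cylinders, large–small–large — a spool. Two 15 mm flanges and a 287 mm core give 15 + 287 + 15 = 317 mm.


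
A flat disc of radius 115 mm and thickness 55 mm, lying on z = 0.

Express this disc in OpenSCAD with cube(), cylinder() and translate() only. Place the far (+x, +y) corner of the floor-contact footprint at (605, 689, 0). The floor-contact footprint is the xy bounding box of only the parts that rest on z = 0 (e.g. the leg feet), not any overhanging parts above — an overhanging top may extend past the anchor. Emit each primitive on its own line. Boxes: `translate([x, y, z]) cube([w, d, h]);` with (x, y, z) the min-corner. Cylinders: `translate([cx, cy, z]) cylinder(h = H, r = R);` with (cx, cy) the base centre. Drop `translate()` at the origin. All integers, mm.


translate([490, 574, 0]) cylinder(h = 55, r = 115);


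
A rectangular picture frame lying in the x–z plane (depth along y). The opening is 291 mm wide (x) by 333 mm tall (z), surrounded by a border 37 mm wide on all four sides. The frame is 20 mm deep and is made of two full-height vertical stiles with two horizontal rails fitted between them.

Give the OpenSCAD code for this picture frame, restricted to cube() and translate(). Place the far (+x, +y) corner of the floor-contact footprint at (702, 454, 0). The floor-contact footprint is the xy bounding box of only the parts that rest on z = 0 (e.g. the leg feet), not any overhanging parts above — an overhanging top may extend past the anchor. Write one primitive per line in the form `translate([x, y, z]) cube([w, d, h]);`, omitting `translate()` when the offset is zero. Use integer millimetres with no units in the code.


translate([337, 434, 0]) cube([37, 20, 407]);
translate([665, 434, 0]) cube([37, 20, 407]);
translate([374, 434, 0]) cube([291, 20, 37]);
translate([374, 434, 370]) cube([291, 20, 37]);


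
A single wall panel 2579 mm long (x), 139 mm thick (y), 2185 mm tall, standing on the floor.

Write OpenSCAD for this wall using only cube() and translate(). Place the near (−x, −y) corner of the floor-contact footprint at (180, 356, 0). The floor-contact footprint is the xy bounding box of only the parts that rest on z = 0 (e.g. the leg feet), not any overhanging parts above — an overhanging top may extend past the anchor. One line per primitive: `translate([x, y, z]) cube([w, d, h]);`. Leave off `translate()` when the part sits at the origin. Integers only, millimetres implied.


translate([180, 356, 0]) cube([2579, 139, 2185]);


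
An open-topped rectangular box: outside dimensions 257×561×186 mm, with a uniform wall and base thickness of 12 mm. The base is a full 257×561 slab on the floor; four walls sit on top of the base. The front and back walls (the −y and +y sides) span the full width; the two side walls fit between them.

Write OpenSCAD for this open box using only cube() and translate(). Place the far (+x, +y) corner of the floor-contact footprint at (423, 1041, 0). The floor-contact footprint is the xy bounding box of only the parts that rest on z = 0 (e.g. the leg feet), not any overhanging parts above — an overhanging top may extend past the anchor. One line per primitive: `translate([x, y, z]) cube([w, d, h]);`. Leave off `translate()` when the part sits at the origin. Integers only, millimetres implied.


translate([166, 480, 0]) cube([257, 561, 12]);
translate([166, 480, 12]) cube([257, 12, 174]);
translate([166, 1029, 12]) cube([257, 12, 174]);
translate([166, 492, 12]) cube([12, 537, 174]);
translate([411, 492, 12]) cube([12, 537, 174]);


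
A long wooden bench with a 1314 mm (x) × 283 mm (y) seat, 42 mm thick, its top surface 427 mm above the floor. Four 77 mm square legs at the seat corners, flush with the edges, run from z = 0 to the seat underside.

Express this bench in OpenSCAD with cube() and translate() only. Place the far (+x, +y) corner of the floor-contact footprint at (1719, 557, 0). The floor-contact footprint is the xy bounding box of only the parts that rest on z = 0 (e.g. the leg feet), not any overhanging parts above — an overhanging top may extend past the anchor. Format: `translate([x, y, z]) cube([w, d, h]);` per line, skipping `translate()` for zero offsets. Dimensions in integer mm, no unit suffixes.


translate([405, 274, 385]) cube([1314, 283, 42]);
translate([405, 274, 0]) cube([77, 77, 385]);
translate([405, 480, 0]) cube([77, 77, 385]);
translate([1642, 274, 0]) cube([77, 77, 385]);
translate([1642, 480, 0]) cube([77, 77, 385]);


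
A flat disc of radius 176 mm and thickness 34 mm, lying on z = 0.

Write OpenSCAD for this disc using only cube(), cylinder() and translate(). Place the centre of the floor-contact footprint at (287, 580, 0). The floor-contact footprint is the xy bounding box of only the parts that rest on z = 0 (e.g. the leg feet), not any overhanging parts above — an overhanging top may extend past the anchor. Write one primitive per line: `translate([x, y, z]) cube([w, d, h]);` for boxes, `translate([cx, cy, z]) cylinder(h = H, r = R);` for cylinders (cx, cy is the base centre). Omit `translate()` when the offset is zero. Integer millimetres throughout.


translate([287, 580, 0]) cylinder(h = 34, r = 176);


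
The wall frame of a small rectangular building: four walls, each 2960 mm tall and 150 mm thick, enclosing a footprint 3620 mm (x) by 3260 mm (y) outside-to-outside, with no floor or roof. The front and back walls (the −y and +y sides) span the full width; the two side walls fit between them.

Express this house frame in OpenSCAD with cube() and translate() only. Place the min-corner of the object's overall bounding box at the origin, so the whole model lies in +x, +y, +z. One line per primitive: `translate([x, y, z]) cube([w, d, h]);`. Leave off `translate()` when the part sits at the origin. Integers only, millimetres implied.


cube([3620, 150, 2960]);
translate([0, 3110, 0]) cube([3620, 150, 2960]);
translate([0, 150, 0]) cube([150, 2960, 2960]);
translate([3470, 150, 0]) cube([150, 2960, 2960]);


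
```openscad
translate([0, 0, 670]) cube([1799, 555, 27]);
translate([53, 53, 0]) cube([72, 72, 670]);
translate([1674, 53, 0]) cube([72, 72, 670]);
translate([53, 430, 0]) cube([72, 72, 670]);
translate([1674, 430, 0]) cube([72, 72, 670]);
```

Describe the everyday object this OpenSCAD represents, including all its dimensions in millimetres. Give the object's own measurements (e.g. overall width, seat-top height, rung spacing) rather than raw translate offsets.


A table: top 1799 mm (x) × 555 mm (y), 27 mm thick, upper face at z = 697 mm, on four 72×72 mm square legs, each inset 53 mm from the nearest pair of top edges from z = 0 to the bottom of the top.


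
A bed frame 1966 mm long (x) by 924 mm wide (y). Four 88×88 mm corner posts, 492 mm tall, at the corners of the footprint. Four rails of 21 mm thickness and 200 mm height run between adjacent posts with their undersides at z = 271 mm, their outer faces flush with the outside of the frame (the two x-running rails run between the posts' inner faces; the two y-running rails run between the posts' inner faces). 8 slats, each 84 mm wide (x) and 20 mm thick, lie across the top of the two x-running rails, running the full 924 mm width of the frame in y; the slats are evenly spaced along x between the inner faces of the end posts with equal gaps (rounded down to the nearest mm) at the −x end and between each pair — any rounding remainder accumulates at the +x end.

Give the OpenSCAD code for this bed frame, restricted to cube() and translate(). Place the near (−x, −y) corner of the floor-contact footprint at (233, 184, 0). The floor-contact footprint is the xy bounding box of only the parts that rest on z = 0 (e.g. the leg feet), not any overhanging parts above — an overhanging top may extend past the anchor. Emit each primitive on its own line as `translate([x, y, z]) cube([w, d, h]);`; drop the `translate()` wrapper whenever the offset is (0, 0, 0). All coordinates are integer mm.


// slat z = rail_z + rail_h = 271 + 200 = 471
// slat gap = ⌊(1790 − 8·84) / 9⌋ = 124
translate([233, 184, 0]) cube([88, 88, 492]);
translate([233, 1020, 0]) cube([88, 88, 492]);
translate([2111, 184, 0]) cube([88, 88, 492]);
translate([2111, 1020, 0]) cube([88, 88, 492]);
translate([321, 184, 271]) cube([1790, 21, 200]);
translate([321, 1087, 271]) cube([1790, 21, 200]);
translate([233, 272, 271]) cube([21, 748, 200]);
translate([2178, 272, 271]) cube([21, 748, 200]);
translate([445, 184, 471]) cube([84, 924, 20]);
translate([653, 184, 471]) cube([84, 924, 20]);
translate([861, 184, 471]) cube([84, 924, 20]);
translate([1069, 184, 471]) cube([84, 924, 20]);
translate([1277, 184, 471]) cube([84, 924, 20]);
translate([1485, 184, 471]) cube([84, 924, 20]);
translate([1693, 184, 471]) cube([84, 924, 20]);
translate([1901, 184, 471]) cube([84, 924, 20]);


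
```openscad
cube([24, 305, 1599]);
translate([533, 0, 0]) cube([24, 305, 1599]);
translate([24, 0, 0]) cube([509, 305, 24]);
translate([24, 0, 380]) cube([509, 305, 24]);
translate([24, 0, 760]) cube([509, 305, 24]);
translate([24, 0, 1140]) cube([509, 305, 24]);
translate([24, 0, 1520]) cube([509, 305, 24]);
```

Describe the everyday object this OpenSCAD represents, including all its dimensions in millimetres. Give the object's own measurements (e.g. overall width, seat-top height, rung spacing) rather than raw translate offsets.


An open bookshelf. Two side panels, each 24 mm thick, 305 mm deep and 1599 mm tall, stand 557 mm apart (outside-to-outside). Between them sit 5 shelves, each 24 mm thick and 305 mm deep, spanning the full gap between the sides. The bottom shelf rests on the floor (its underside at z = 0) and the clear gap between one shelf's top and the next shelf's underside is 356 mm.


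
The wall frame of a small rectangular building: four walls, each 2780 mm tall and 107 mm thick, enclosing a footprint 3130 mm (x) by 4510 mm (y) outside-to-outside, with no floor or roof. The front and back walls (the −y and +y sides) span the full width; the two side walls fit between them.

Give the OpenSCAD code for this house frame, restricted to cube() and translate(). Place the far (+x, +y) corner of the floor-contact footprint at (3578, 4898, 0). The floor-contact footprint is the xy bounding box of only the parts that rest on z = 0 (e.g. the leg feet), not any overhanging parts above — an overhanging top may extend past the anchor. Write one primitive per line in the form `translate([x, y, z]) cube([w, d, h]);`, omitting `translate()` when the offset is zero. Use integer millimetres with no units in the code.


translate([448, 388, 0]) cube([3130, 107, 2780]);
translate([448, 4791, 0]) cube([3130, 107, 2780]);
translate([448, 495, 0]) cube([107, 4296, 2780]);
translate([3471, 495, 0]) cube([107, 4296, 2780]);


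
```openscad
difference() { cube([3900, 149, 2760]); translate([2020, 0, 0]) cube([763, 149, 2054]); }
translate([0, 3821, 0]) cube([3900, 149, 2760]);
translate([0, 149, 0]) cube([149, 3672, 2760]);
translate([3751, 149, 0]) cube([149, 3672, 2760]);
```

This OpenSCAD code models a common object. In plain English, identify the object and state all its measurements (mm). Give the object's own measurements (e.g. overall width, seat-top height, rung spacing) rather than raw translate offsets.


A single room: four walls, each 2760 mm tall and 149 mm thick, enclosing an outside footprint 3900×3970 mm (x × y), no floor or roof. The front and back walls (−y and +y sides) run the full x-width; the side walls fit between their inner faces. A door opening 763 mm wide and 2054 mm tall is cut through the front wall from the floor up, its −x edge 2020 mm from the wall's −x end.


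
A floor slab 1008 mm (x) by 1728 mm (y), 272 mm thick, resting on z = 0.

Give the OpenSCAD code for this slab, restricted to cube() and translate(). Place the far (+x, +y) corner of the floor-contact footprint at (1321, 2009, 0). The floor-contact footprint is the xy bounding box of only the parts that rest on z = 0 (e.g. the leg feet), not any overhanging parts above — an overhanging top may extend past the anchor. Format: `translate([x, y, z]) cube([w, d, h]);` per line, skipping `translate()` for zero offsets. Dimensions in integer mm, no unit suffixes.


translate([313, 281, 0]) cube([1008, 1728, 272]);
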